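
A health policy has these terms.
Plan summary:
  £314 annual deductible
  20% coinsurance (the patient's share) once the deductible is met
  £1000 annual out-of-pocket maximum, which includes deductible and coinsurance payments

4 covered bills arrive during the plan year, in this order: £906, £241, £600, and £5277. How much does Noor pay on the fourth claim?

Claim 1 — £906: deductible takes £314, £592 remains; coinsurance £592 × 20% = £118.40. Patient pays £432.40; OOP now £432.40.
Claim 2 — £241: 20% coinsurance on £241 = £48.20. Patient pays £48.20; OOP now £480.60.
Claim 3 — £600: 20% coinsurance on £600 = £120. Patient owes £120 (running OOP £600.60).
Claim 4 — £5277: deductible met; 20% of £5277 = £1055.40. That would push OOP to £1656, over the £1000 cap, so patient pays £1000 − £600.60 = £399.40.

£399.40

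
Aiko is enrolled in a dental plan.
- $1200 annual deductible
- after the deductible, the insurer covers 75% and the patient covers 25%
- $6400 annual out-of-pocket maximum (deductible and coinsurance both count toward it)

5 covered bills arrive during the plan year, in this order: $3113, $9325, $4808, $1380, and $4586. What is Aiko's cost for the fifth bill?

$843.50

Claim 1 — $3113: deductible takes $1200, $1913 remains; patient's 25% is $478.25. Patient pays $1678.25; OOP now $1678.25.
Claim 2 — $9325: deductible already satisfied, so patient's share is 25% × $9325 = $2331.25. Patient pays $2331.25; OOP now $4009.50.
Claim 3 — $4808: deductible met; 25% of $4808 = $1202. Cost to patient: $1202. OOP to date $5211.50.
Claim 4 — $1380: 25% coinsurance on $1380 = $345. Patient pays $345; OOP now $5556.50.
Claim 5 — $4586: deductible already satisfied, so patient's share is 25% × $4586 = $1146.50. OOP would hit $6703 > $6400, so the cap limits the patient to $6400 − $5556.50 = $843.50.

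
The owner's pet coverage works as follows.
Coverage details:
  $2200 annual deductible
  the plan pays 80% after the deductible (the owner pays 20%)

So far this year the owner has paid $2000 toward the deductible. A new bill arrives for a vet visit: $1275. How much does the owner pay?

$2000 of the $2200 deductible is already met, leaving $200.
The remaining $1075 (= $1275 − $200) moves to coinsurance.
Owner's 20% share of $1075 is $215.
So the owner owes $200 + $215 = $415.

$415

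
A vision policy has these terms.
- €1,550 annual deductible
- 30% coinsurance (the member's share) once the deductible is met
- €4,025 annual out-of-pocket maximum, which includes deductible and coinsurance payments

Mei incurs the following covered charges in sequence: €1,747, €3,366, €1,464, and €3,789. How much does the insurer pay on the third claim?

€1,024.80

Claim 1 — €1,747: €1,550 to deductible, leaving €197; 30% of €197 = €59.10. Member pays €1,609.10; OOP now €1,609.10. Plan pays €1,747 − €1,609.10 = €137.90.
Claim 2 — €3,366: deductible already satisfied, so member's share is 30% × €3,366 = €1,009.80. Cost to member: €1,009.80. OOP to date €2,618.90. Plan pays €3,366 − €1,009.80 = €2,356.20.
Claim 3 — €1,464: deductible met; 30% of €1,464 = €439.20. Member owes €439.20 (running OOP €3,058.10). Plan pays €1,464 − €439.20 = €1,024.80.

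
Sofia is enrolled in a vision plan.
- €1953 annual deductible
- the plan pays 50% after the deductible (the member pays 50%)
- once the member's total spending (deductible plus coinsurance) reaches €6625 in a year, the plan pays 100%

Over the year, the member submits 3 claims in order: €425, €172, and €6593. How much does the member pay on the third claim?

Claim 1 (€425): entire amount goes to the deductible. Cost to member: €425. OOP to date €425.
Claim 2 (€172): entire amount goes to the deductible. Member owes €172 (running OOP €597).
Claim 3 (€6593): deductible takes €1356, €5237 remains; coinsurance €5237 × 50% = €2618.50. Member pays €3974.50; OOP now €4571.50.

€3974.50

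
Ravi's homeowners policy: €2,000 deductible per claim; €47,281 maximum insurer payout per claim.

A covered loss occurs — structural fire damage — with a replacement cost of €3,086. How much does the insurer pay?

Less the €2,000 deductible: €3,086 − €2,000 = €1,086.
€1,086 is within the €47,281 limit, so the insurer pays €1,086.

€1,086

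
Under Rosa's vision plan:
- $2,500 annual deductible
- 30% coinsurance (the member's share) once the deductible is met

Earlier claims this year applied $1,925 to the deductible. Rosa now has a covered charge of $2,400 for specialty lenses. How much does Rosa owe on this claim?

Remaining deductible: $2,500 − $1,925 = $575.
After the $575 deductible portion, $2,400 − $575 = $1,825 is subject to coinsurance.
30% of $1,825 = $547.50 falls to the member.
That puts the member's cost at $575 + $547.50 = $1,122.50.

$1,122.50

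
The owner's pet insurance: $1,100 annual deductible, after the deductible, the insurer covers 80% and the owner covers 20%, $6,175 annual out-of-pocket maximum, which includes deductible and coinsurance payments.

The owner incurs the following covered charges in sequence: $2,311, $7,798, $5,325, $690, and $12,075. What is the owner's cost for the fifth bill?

Bill 1, $2,311: $1,100 finishes the deductible; $1,211 goes to coinsurance; owner's 20% is $242.20. Owner pays $1,342.20; OOP now $1,342.20.
Bill 2, $7,798: deductible already satisfied, so owner's share is 20% × $7,798 = $1,559.60. Owner pays $1,559.60; OOP now $2,901.80.
Bill 3, $5,325: deductible met; 20% of $5,325 = $1,065. Cost to owner: $1,065. OOP to date $3,966.80.
Bill 4, $690: 20% coinsurance on $690 = $138. Cost to owner: $138. OOP to date $4,104.80.
Bill 5, $12,075: deductible met; 20% of $12,075 = $2,415. That would push OOP to $6,519.80, over the $6,175 cap, so owner pays $6,175 − $4,104.80 = $2,070.20.

$2,070.20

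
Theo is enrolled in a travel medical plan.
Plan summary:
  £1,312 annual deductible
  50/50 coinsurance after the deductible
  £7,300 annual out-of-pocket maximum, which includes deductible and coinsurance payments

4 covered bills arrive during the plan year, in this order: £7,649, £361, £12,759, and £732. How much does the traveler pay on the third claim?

£2,639

Claim 1 — £7,649: deductible takes £1,312, £6,337 remains; traveler's 50% is £3,168.50. Traveler owes £4,480.50 (running OOP £4,480.50).
Claim 2 — £361: deductible met; 50% of £361 = £180.50. Cost to traveler: £180.50. OOP to date £4,661.
Claim 3 — £12,759: deductible already satisfied, so traveler's share is 50% × £12,759 = £6,379.50. That would push OOP to £11,040.50, over the £7,300 cap, so traveler pays £7,300 − £4,661 = £2,639.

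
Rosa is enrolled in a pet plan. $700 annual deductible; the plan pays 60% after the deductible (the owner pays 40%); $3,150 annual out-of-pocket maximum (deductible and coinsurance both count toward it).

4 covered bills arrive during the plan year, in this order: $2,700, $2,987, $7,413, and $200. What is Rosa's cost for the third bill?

#1 ($2,700): $700 to deductible, leaving $2,000; owner's 40% is $800. Owner owes $1,500 (running OOP $1,500).
#2 ($2,987): deductible already satisfied, so owner's share is 40% × $2,987 = $1,194.80. Cost to owner: $1,194.80. OOP to date $2,694.80.
#3 ($7,413): deductible already satisfied, so owner's share is 40% × $7,413 = $2,965.20. Adding that to $2,694.80 gives $5,660, past the $3,150 cap; owner pays only $3,150 − $2,694.80 = $455.20.

$455.20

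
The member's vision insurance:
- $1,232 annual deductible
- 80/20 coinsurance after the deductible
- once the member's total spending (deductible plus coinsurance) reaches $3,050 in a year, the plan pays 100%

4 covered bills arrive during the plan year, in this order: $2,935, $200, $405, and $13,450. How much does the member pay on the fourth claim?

#1 ($2,935): deductible takes $1,232, $1,703 remains; 20% of $1,703 = $340.60. Member owes $1,572.60 (running OOP $1,572.60).
#2 ($200): deductible already satisfied, so member's share is 20% × $200 = $40. Member owes $40 (running OOP $1,612.60).
#3 ($405): deductible met; 20% of $405 = $81. Cost to member: $81. OOP to date $1,693.60.
#4 ($13,450): deductible met; 20% of $13,450 = $2,690. OOP would hit $4,383.60 > $3,050, so the cap limits the member to $3,050 − $1,693.60 = $1,356.40.

$1,356.40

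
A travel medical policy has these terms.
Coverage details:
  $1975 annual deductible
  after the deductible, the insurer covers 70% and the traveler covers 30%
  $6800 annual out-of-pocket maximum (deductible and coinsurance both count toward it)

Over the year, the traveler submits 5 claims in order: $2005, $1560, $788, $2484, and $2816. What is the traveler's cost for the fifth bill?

$844.80

Claim 1 — $2005: $1975 to deductible, leaving $30; traveler's 30% is $9. Traveler pays $1984; OOP now $1984.
Claim 2 — $1560: deductible met; 30% of $1560 = $468. Cost to traveler: $468. OOP to date $2452.
Claim 3 — $788: 30% coinsurance on $788 = $236.40. Traveler pays $236.40; OOP now $2688.40.
Claim 4 — $2484: deductible already satisfied, so traveler's share is 30% × $2484 = $745.20. Cost to traveler: $745.20. OOP to date $3433.60.
Claim 5 — $2816: 30% coinsurance on $2816 = $844.80. Cost to traveler: $844.80. OOP to date $4278.40.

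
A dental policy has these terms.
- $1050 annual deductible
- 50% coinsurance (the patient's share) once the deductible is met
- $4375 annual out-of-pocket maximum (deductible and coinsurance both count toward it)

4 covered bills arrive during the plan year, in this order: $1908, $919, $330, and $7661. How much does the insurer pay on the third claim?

$165

#1 ($1908): $1050 to deductible, leaving $858; 50% of $858 = $429. Patient owes $1479 (running OOP $1479). Insurer: $1908 − $1479 = $429.
#2 ($919): 50% coinsurance on $919 = $459.50. Cost to patient: $459.50. OOP to date $1938.50. Plan pays $919 − $459.50 = $459.50.
#3 ($330): deductible already satisfied, so patient's share is 50% × $330 = $165. Patient pays $165; OOP now $2103.50. Plan pays $330 − $165 = $165.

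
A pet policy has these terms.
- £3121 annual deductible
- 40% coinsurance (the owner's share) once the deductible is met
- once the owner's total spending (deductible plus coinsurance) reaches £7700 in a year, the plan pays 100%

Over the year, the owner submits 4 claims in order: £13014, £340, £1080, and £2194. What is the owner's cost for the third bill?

Bill 1, £13014: £3121 finishes the deductible; £9893 goes to coinsurance; 40% of £9893 = £3957.20. Cost to owner: £7078.20. OOP to date £7078.20.
Bill 2, £340: deductible met; 40% of £340 = £136. Owner pays £136; OOP now £7214.20.
Bill 3, £1080: deductible already satisfied, so owner's share is 40% × £1080 = £432. Cost to owner: £432. OOP to date £7646.20.

£432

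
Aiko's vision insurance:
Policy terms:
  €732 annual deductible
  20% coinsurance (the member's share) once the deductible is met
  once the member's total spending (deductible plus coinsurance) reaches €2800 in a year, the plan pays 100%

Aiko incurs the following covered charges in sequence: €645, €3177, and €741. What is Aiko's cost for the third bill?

€148.20

Bill 1, €645: entire amount goes to the deductible. Member pays €645; OOP now €645.
Bill 2, €3177: €87 finishes the deductible; €3090 goes to coinsurance; coinsurance €3090 × 20% = €618. Member owes €705 (running OOP €1350).
Bill 3, €741: 20% coinsurance on €741 = €148.20. Member owes €148.20 (running OOP €1498.20).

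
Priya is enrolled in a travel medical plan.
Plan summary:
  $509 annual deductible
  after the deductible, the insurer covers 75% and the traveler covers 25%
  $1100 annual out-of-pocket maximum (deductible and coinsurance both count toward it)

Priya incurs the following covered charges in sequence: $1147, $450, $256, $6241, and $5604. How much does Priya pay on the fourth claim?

$255

#1 ($1147): $509 to deductible, leaving $638; 25% of $638 = $159.50. Traveler pays $668.50; OOP now $668.50.
#2 ($450): 25% coinsurance on $450 = $112.50. Traveler pays $112.50; OOP now $781.
#3 ($256): 25% coinsurance on $256 = $64. Traveler owes $64 (running OOP $845).
#4 ($6241): 25% coinsurance on $6241 = $1560.25. Adding that to $845 gives $2405.25, past the $1100 cap; traveler pays only $1100 − $845 = $255.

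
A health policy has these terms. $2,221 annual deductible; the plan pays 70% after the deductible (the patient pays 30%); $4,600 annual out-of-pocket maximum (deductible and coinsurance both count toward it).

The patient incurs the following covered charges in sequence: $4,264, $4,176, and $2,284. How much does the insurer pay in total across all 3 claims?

$6,124

#1 ($4,264): $2,221 to deductible, leaving $2,043; 30% of $2,043 = $612.90. Patient pays $2,833.90; OOP now $2,833.90. Insurer: $4,264 − $2,833.90 = $1,430.10.
#2 ($4,176): deductible already satisfied, so patient's share is 30% × $4,176 = $1,252.80. Cost to patient: $1,252.80. OOP to date $4,086.70. Insurer: $4,176 − $1,252.80 = $2,923.20.
#3 ($2,284): deductible met; 30% of $2,284 = $685.20. OOP would hit $4,771.90 > $4,600, so the cap limits the patient to $4,600 − $4,086.70 = $513.30. Insurer: $2,284 − $513.30 = $1,770.70.
Insurer total = bills − patient's total = $10,724 − $4,600 = $6,124.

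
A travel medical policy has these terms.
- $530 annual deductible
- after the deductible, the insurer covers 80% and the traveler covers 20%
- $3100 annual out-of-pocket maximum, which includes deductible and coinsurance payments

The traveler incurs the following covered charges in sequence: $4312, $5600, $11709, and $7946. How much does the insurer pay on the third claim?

#1 ($4312): $530 to deductible, leaving $3782; traveler's 20% is $756.40. Cost to traveler: $1286.40. OOP to date $1286.40. Plan pays $4312 − $1286.40 = $3025.60.
#2 ($5600): deductible already satisfied, so traveler's share is 20% × $5600 = $1120. Cost to traveler: $1120. OOP to date $2406.40. Insurer: $5600 − $1120 = $4480.
#3 ($11709): deductible met; 20% of $11709 = $2341.80. OOP would hit $4748.20 > $3100, so the cap limits the traveler to $3100 − $2406.40 = $693.60. Insurer: $11709 − $693.60 = $11015.40.

$11015.40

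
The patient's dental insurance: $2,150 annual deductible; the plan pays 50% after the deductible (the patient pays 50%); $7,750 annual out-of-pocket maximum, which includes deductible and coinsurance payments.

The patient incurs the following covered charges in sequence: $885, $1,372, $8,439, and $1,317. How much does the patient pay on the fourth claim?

$658.50

Claim 1 — $885: entire amount goes to the deductible. Patient pays $885; OOP now $885.
Claim 2 — $1,372: $1,265 to deductible, leaving $107; patient's 50% is $53.50. Patient owes $1,318.50 (running OOP $2,203.50).
Claim 3 — $8,439: 50% coinsurance on $8,439 = $4,219.50. Cost to patient: $4,219.50. OOP to date $6,423.
Claim 4 — $1,317: 50% coinsurance on $1,317 = $658.50. Patient pays $658.50; OOP now $7,081.50.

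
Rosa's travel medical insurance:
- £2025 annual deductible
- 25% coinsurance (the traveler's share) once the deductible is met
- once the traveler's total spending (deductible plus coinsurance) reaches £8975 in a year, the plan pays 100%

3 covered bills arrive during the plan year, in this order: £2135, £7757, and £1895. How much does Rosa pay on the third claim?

#1 (£2135): deductible takes £2025, £110 remains; traveler's 25% is £27.50. Traveler owes £2052.50 (running OOP £2052.50).
#2 (£7757): 25% coinsurance on £7757 = £1939.25. Traveler pays £1939.25; OOP now £3991.75.
#3 (£1895): deductible met; 25% of £1895 = £473.75. Traveler pays £473.75; OOP now £4465.50.

£473.75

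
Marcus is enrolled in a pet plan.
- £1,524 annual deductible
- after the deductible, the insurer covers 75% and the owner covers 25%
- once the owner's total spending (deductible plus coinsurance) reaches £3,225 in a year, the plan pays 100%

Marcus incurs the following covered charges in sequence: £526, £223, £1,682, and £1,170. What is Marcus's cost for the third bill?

Claim 1 — £526: entire amount goes to the deductible. Owner pays £526; OOP now £526.
Claim 2 — £223: fully absorbed by the deductible. Owner pays £223; OOP now £749.
Claim 3 — £1,682: £775 to deductible, leaving £907; owner's 25% is £226.75. Cost to owner: £1,001.75. OOP to date £1,750.75.

£1,001.75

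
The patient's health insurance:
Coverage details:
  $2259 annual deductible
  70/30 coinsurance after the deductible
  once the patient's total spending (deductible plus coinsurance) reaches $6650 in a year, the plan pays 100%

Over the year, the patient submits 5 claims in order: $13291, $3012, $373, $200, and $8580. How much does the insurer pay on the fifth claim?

Claim 1 ($13291): $2259 to deductible, leaving $11032; coinsurance $11032 × 30% = $3309.60. Patient pays $5568.60; OOP now $5568.60. Insurer: $13291 − $5568.60 = $7722.40.
Claim 2 ($3012): deductible already satisfied, so patient's share is 30% × $3012 = $903.60. Patient owes $903.60 (running OOP $6472.20). Insurer: $3012 − $903.60 = $2108.40.
Claim 3 ($373): deductible already satisfied, so patient's share is 30% × $373 = $111.90. Cost to patient: $111.90. OOP to date $6584.10. Insurer: $373 − $111.90 = $261.10.
Claim 4 ($200): 30% coinsurance on $200 = $60. Patient owes $60 (running OOP $6644.10). Plan pays $200 − $60 = $140.
Claim 5 ($8580): deductible met; 30% of $8580 = $2574. That would push OOP to $9218.10, over the $6650 cap, so patient pays $6650 − $6644.10 = $5.90. Plan pays $8580 − $5.90 = $8574.10.

$8574.10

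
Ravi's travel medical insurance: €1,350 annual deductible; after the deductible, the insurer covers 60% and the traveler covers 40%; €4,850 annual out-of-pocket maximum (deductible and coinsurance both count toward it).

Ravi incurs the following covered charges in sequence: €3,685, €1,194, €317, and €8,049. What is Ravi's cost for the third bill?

Bill 1, €3,685: deductible takes €1,350, €2,335 remains; coinsurance €2,335 × 40% = €934. Traveler owes €2,284 (running OOP €2,284).
Bill 2, €1,194: deductible already satisfied, so traveler's share is 40% × €1,194 = €477.60. Traveler pays €477.60; OOP now €2,761.60.
Bill 3, €317: 40% coinsurance on €317 = €126.80. Traveler owes €126.80 (running OOP €2,888.40).

€126.80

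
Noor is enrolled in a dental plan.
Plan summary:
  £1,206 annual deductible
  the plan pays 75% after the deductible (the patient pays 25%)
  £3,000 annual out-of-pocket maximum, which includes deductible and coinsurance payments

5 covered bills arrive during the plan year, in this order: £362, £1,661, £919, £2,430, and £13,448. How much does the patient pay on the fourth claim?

Bill 1, £362: all of it applies to the deductible. Patient owes £362 (running OOP £362).
Bill 2, £1,661: deductible takes £844, £817 remains; coinsurance £817 × 25% = £204.25. Patient pays £1,048.25; OOP now £1,410.25.
Bill 3, £919: 25% coinsurance on £919 = £229.75. Patient pays £229.75; OOP now £1,640.
Bill 4, £2,430: deductible met; 25% of £2,430 = £607.50. Cost to patient: £607.50. OOP to date £2,247.50.

£607.50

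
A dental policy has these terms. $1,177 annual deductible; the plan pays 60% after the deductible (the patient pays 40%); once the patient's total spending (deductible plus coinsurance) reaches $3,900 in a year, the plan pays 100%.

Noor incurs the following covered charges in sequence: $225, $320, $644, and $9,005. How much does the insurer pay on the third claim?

#1 ($225): fully absorbed by the deductible. Cost to patient: $225. OOP to date $225. Insurer: $225 − $225 = $0.
#2 ($320): entire amount goes to the deductible. Patient pays $320; OOP now $545. Plan pays $320 − $320 = $0.
#3 ($644): $632 finishes the deductible; $12 goes to coinsurance; patient's 40% is $4.80. Patient owes $636.80 (running OOP $1,181.80). Plan pays $644 − $636.80 = $7.20.

$7.20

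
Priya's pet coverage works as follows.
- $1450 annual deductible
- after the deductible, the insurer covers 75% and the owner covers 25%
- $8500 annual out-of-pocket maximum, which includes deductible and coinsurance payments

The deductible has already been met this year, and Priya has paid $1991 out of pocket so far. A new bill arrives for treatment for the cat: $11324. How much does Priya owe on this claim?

With the deductible met, the entire $11324 is subject to coinsurance.
Owner's 25% share of $11324 is $2831.
Year-to-date out-of-pocket becomes $1991 + $2831 = $4822, still under the $8500 maximum, so no cap applies.

$2831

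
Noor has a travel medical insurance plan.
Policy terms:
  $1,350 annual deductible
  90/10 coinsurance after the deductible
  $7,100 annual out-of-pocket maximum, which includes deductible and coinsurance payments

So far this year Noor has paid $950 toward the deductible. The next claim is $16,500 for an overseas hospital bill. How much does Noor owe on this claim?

$2,010

Deductible still to meet: $1,350 − $950 = $400.
The remaining $16,100 (= $16,500 − $400) moves to coinsurance.
10% of $16,100 = $1,610 falls to the traveler.
Traveler responsibility before any cap: $400 + $1,610 = $2,010.
Total out-of-pocket so far would be $950 + $2,010 = $2,960, below the $7,100 cap — no reduction.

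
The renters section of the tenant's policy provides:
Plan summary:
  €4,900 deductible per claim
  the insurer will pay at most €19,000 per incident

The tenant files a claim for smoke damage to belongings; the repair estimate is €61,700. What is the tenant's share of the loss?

Subtract the deductible: €61,700 − €4,900 = €56,800.
Since €56,800 > €19,000, the payout is capped at €19,000.
Tenant's share is the uncovered remainder: €61,700 − €19,000 = €42,700.

€42,700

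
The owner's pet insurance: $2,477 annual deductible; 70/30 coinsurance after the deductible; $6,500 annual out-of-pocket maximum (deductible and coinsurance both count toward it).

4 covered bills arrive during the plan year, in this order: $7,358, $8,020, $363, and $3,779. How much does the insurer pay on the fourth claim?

$3,735.20

Claim 1 — $7,358: deductible takes $2,477, $4,881 remains; coinsurance $4,881 × 30% = $1,464.30. Cost to owner: $3,941.30. OOP to date $3,941.30. Insurer: $7,358 − $3,941.30 = $3,416.70.
Claim 2 — $8,020: deductible already satisfied, so owner's share is 30% × $8,020 = $2,406. Cost to owner: $2,406. OOP to date $6,347.30. Insurer: $8,020 − $2,406 = $5,614.
Claim 3 — $363: 30% coinsurance on $363 = $108.90. Owner pays $108.90; OOP now $6,456.20. Insurer: $363 − $108.90 = $254.10.
Claim 4 — $3,779: 30% coinsurance on $3,779 = $1,133.70. OOP would hit $7,589.90 > $6,500, so the cap limits the owner to $6,500 − $6,456.20 = $43.80. Plan pays $3,779 − $43.80 = $3,735.20.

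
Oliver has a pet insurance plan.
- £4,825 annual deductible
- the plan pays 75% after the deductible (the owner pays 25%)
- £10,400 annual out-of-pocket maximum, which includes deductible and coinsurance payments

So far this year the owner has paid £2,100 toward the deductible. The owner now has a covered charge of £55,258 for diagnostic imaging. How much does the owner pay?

£8,300

Deductible still to meet: £4,825 − £2,100 = £2,725.
The remaining £52,533 (= £55,258 − £2,725) moves to coinsurance.
Coinsurance: £52,533 × 25% = £13,133.25.
So the owner owes £2,725 + £13,133.25 = £15,858.25 before any cap.
Year-to-date out-of-pocket would reach £2,100 + £15,858.25 = £17,958.25, above the £10,400 maximum, so the owner pays only £10,400 − £2,100 = £8,300.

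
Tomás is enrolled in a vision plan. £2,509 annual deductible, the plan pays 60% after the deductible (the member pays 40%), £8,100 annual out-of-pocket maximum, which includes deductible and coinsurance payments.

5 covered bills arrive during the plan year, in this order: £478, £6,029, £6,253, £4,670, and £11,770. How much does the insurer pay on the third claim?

Claim 1 (£478): fully absorbed by the deductible. Cost to member: £478. OOP to date £478. Insurer: £478 − £478 = £0.
Claim 2 (£6,029): £2,031 finishes the deductible; £3,998 goes to coinsurance; member's 40% is £1,599.20. Member pays £3,630.20; OOP now £4,108.20. Plan pays £6,029 − £3,630.20 = £2,398.80.
Claim 3 (£6,253): deductible already satisfied, so member's share is 40% × £6,253 = £2,501.20. Cost to member: £2,501.20. OOP to date £6,609.40. Plan pays £6,253 − £2,501.20 = £3,751.80.

£3,751.80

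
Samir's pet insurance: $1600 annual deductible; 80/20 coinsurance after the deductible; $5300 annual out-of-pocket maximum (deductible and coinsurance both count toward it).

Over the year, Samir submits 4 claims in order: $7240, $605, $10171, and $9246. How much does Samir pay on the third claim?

$2034.20

#1 ($7240): deductible takes $1600, $5640 remains; owner's 20% is $1128. Owner owes $2728 (running OOP $2728).
#2 ($605): deductible already satisfied, so owner's share is 20% × $605 = $121. Owner pays $121; OOP now $2849.
#3 ($10171): deductible already satisfied, so owner's share is 20% × $10171 = $2034.20. Cost to owner: $2034.20. OOP to date $4883.20.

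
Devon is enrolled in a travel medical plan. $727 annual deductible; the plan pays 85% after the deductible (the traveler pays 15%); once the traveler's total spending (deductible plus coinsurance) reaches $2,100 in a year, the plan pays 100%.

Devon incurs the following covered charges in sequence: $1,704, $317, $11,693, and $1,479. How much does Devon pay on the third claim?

$1,178.90

Bill 1, $1,704: $727 to deductible, leaving $977; traveler's 15% is $146.55. Cost to traveler: $873.55. OOP to date $873.55.
Bill 2, $317: deductible already satisfied, so traveler's share is 15% × $317 = $47.55. Traveler pays $47.55; OOP now $921.10.
Bill 3, $11,693: deductible met; 15% of $11,693 = $1,753.95. Adding that to $921.10 gives $2,675.05, past the $2,100 cap; traveler pays only $2,100 − $921.10 = $1,178.90.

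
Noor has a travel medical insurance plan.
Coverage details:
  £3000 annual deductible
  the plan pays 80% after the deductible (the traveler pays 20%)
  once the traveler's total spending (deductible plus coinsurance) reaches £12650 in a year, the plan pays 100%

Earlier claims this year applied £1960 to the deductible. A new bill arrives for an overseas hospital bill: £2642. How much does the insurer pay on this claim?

£1281.60

Remaining deductible: £3000 − £1960 = £1040.
That leaves £2642 − £1040 = £1602 for coinsurance.
Traveler's 20% share of £1602 is £320.40.
Traveler responsibility before any cap: £1040 + £320.40 = £1360.40.
Year-to-date out-of-pocket becomes £1960 + £1360.40 = £3320.40, still under the £12650 maximum, so no cap applies.
Insurer pays the balance: £2642 − £1360.40 = £1281.60.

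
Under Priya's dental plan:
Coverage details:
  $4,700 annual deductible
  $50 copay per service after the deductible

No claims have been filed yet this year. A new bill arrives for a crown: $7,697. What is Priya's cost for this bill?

Nothing has been paid toward the $4,700 deductible, so the first $4,700 of this charge is applied there.
The remaining $2,997 (= $7,697 − $4,700) moves to the copay.
Copay on this service: $50.
Patient responsibility: $4,700 + $50 = $4,750.

$4,750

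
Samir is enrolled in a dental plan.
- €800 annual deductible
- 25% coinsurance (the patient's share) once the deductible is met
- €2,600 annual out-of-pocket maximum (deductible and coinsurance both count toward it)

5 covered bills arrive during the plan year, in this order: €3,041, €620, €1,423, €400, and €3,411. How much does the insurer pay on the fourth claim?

#1 (€3,041): deductible takes €800, €2,241 remains; patient's 25% is €560.25. Patient pays €1,360.25; OOP now €1,360.25. Plan pays €3,041 − €1,360.25 = €1,680.75.
#2 (€620): deductible already satisfied, so patient's share is 25% × €620 = €155. Patient owes €155 (running OOP €1,515.25). Insurer: €620 − €155 = €465.
#3 (€1,423): deductible already satisfied, so patient's share is 25% × €1,423 = €355.75. Cost to patient: €355.75. OOP to date €1,871. Plan pays €1,423 − €355.75 = €1,067.25.
#4 (€400): deductible already satisfied, so patient's share is 25% × €400 = €100. Cost to patient: €100. OOP to date €1,971. Plan pays €400 − €100 = €300.

€300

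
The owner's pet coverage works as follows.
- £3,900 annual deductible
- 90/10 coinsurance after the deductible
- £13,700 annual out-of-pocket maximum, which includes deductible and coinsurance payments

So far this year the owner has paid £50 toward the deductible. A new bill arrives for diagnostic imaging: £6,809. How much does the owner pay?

£50 of the £3,900 deductible is already met, leaving £3,850.
The remaining £2,959 (= £6,809 − £3,850) moves to coinsurance.
10% of £2,959 = £295.90 falls to the owner.
That puts the owner's cost at £3,850 + £295.90 = £4,145.90 before any cap.
Total out-of-pocket so far would be £50 + £4,145.90 = £4,195.90, below the £13,700 cap — no reduction.

£4,145.90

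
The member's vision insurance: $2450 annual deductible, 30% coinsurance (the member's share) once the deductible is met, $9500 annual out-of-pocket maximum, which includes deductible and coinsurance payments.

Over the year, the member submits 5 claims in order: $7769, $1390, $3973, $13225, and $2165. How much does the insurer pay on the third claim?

Bill 1, $7769: $2450 to deductible, leaving $5319; member's 30% is $1595.70. Member owes $4045.70 (running OOP $4045.70). Plan pays $7769 − $4045.70 = $3723.30.
Bill 2, $1390: deductible met; 30% of $1390 = $417. Member owes $417 (running OOP $4462.70). Plan pays $1390 − $417 = $973.
Bill 3, $3973: 30% coinsurance on $3973 = $1191.90. Member owes $1191.90 (running OOP $5654.60). Plan pays $3973 − $1191.90 = $2781.10.

$2781.10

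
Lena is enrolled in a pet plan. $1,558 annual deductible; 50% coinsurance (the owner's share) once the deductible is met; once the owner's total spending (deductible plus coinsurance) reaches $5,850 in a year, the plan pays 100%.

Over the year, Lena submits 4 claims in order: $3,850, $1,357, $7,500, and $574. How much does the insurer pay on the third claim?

$5,032.50

Bill 1, $3,850: $1,558 finishes the deductible; $2,292 goes to coinsurance; owner's 50% is $1,146. Owner owes $2,704 (running OOP $2,704). Plan pays $3,850 − $2,704 = $1,146.
Bill 2, $1,357: 50% coinsurance on $1,357 = $678.50. Cost to owner: $678.50. OOP to date $3,382.50. Insurer: $1,357 − $678.50 = $678.50.
Bill 3, $7,500: deductible already satisfied, so owner's share is 50% × $7,500 = $3,750. That would push OOP to $7,132.50, over the $5,850 cap, so owner pays $5,850 − $3,382.50 = $2,467.50. Insurer: $7,500 − $2,467.50 = $5,032.50.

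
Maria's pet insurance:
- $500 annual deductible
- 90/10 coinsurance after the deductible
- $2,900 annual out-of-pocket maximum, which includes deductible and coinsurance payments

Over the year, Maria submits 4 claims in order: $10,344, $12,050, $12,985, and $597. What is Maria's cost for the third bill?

$210.60

#1 ($10,344): $500 finishes the deductible; $9,844 goes to coinsurance; coinsurance $9,844 × 10% = $984.40. Cost to owner: $1,484.40. OOP to date $1,484.40.
#2 ($12,050): deductible met; 10% of $12,050 = $1,205. Owner pays $1,205; OOP now $2,689.40.
#3 ($12,985): deductible already satisfied, so owner's share is 10% × $12,985 = $1,298.50. Adding that to $2,689.40 gives $3,987.90, past the $2,900 cap; owner pays only $2,900 − $2,689.40 = $210.60.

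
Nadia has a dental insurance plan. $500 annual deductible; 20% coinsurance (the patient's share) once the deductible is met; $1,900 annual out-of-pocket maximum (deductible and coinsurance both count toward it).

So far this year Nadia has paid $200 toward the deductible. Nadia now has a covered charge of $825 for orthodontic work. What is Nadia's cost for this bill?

$200 of the $500 deductible is already met, leaving $300.
After the $300 deductible portion, $825 − $300 = $525 is subject to coinsurance.
20% of $525 = $105 falls to the patient.
So the patient owes $300 + $105 = $405 before any cap.
Year-to-date out-of-pocket becomes $200 + $405 = $605, still under the $1,900 maximum, so no cap applies.

$405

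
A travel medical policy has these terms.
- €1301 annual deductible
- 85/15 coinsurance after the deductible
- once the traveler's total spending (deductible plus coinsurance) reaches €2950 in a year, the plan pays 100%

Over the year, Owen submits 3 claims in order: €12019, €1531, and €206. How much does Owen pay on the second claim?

#1 (€12019): deductible takes €1301, €10718 remains; 15% of €10718 = €1607.70. Traveler pays €2908.70; OOP now €2908.70.
#2 (€1531): 15% coinsurance on €1531 = €229.65. Adding that to €2908.70 gives €3138.35, past the €2950 cap; traveler pays only €2950 − €2908.70 = €41.30.

€41.30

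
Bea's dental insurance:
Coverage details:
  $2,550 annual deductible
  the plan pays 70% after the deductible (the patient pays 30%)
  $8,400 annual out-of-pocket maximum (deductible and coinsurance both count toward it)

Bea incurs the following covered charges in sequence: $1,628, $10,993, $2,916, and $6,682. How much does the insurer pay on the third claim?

$2,041.20

#1 ($1,628): fully absorbed by the deductible. Cost to patient: $1,628. OOP to date $1,628. Insurer: $1,628 − $1,628 = $0.
#2 ($10,993): $922 finishes the deductible; $10,071 goes to coinsurance; 30% of $10,071 = $3,021.30. Patient owes $3,943.30 (running OOP $5,571.30). Insurer: $10,993 − $3,943.30 = $7,049.70.
#3 ($2,916): 30% coinsurance on $2,916 = $874.80. Patient pays $874.80; OOP now $6,446.10. Plan pays $2,916 − $874.80 = $2,041.20.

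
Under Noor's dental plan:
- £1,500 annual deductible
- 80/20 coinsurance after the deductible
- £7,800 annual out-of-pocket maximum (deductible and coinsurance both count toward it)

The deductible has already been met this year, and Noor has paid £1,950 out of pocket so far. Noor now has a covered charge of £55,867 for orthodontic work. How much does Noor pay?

£5,850

The deductible is already satisfied, so the full bill goes to coinsurance.
Patient's 20% share of £55,867 is £11,173.40.
Adding £11,173.40 to the £1,950 already spent would give £13,123.40, which exceeds the £7,800 cap; the patient pays just £7,800 − £1,950 = £5,850.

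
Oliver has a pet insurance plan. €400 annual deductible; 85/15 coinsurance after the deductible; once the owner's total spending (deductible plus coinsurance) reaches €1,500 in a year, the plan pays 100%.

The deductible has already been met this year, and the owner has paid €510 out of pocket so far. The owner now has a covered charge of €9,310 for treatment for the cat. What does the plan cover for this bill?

The deductible is already satisfied, so the full bill goes to coinsurance.
Coinsurance: €9,310 × 15% = €1,396.50.
Year-to-date out-of-pocket would reach €510 + €1,396.50 = €1,906.50, above the €1,500 maximum, so the owner pays only €1,500 − €510 = €990.
The plan picks up €9,310 − €990 = €8,320.

€8,320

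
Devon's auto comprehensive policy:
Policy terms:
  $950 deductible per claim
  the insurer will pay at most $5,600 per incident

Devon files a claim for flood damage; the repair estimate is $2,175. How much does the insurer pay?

$1,225

After the deductible, $2,175 − $950 = $1,225 remains.
$1,225 ≤ $5,600, so the limit doesn't bind; insurer pays $1,225.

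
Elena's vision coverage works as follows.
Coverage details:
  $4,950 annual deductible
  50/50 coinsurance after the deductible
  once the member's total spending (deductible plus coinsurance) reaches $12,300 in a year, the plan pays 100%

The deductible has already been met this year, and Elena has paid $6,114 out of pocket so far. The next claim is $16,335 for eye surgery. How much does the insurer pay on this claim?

With the deductible met, the entire $16,335 is subject to coinsurance.
50% of $16,335 = $8,167.50 falls to the member.
Year-to-date out-of-pocket would reach $6,114 + $8,167.50 = $14,281.50, above the $12,300 maximum, so the member pays only $12,300 − $6,114 = $6,186.
The insurer covers the remainder: $16,335 − $6,186 = $10,149.

$10,149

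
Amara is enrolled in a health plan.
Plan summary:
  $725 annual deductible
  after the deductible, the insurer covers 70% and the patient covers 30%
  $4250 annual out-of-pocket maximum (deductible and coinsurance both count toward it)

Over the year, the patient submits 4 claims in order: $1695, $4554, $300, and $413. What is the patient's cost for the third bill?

#1 ($1695): deductible takes $725, $970 remains; 30% of $970 = $291. Cost to patient: $1016. OOP to date $1016.
#2 ($4554): deductible met; 30% of $4554 = $1366.20. Cost to patient: $1366.20. OOP to date $2382.20.
#3 ($300): deductible already satisfied, so patient's share is 30% × $300 = $90. Cost to patient: $90. OOP to date $2472.20.

$90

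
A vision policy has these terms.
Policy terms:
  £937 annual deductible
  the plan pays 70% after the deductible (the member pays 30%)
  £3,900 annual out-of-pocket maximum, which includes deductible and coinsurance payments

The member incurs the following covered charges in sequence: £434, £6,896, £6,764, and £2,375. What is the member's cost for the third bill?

#1 (£434): fully absorbed by the deductible. Cost to member: £434. OOP to date £434.
#2 (£6,896): deductible takes £503, £6,393 remains; 30% of £6,393 = £1,917.90. Cost to member: £2,420.90. OOP to date £2,854.90.
#3 (£6,764): deductible already satisfied, so member's share is 30% × £6,764 = £2,029.20. Adding that to £2,854.90 gives £4,884.10, past the £3,900 cap; member pays only £3,900 − £2,854.90 = £1,045.10.

£1,045.10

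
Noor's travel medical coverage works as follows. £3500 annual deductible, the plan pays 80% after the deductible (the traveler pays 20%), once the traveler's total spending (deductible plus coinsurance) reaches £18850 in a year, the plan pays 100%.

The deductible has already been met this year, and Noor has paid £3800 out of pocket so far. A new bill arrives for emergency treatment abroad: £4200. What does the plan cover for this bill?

£3360

The deductible is already satisfied, so the full bill goes to coinsurance.
Traveler's 20% share of £4200 is £840.
Year-to-date out-of-pocket becomes £3800 + £840 = £4640, still under the £18850 maximum, so no cap applies.
Insurer pays the balance: £4200 − £840 = £3360.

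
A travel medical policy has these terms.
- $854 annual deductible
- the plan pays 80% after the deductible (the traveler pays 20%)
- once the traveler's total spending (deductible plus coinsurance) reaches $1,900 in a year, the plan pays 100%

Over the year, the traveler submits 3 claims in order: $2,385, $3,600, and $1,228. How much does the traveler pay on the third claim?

$19.80

#1 ($2,385): deductible takes $854, $1,531 remains; coinsurance $1,531 × 20% = $306.20. Traveler owes $1,160.20 (running OOP $1,160.20).
#2 ($3,600): deductible met; 20% of $3,600 = $720. Traveler pays $720; OOP now $1,880.20.
#3 ($1,228): deductible already satisfied, so traveler's share is 20% × $1,228 = $245.60. OOP would hit $2,125.80 > $1,900, so the cap limits the traveler to $1,900 − $1,880.20 = $19.80.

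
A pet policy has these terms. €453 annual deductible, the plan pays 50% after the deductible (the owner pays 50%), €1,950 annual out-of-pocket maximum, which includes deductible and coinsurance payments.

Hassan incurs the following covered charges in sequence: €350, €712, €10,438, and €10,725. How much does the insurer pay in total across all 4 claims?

€20,275

#1 (€350): entire amount goes to the deductible. Cost to owner: €350. OOP to date €350. Insurer: €350 − €350 = €0.
#2 (€712): deductible takes €103, €609 remains; coinsurance €609 × 50% = €304.50. Owner pays €407.50; OOP now €757.50. Plan pays €712 − €407.50 = €304.50.
#3 (€10,438): 50% coinsurance on €10,438 = €5,219. That would push OOP to €5,976.50, over the €1,950 cap, so owner pays €1,950 − €757.50 = €1,192.50. Insurer: €10,438 − €1,192.50 = €9,245.50.
#4 (€10,725): deductible already satisfied, so owner's share is 50% × €10,725 = €5,362.50. Adding that to €1,950 gives €7,312.50, past the €1,950 cap; owner pays only €1,950 − €1,950 = €0. Insurer: €10,725 − €0 = €10,725.
Insurer total: €0 + €304.50 + €9,245.50 + €10,725 = €20,275.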